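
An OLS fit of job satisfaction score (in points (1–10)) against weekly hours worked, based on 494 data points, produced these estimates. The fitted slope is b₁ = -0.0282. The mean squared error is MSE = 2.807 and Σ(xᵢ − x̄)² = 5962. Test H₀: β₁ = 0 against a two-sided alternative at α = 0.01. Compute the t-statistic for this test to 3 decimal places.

SE(b₁) = √(MSE/Sₓₓ) = √(2.807/5962) = 0.0216983.
t = -0.0282 / 0.0216983 = -1.300.
df = n − 2 = 492.
Two-sided p ≈ 0.1943, which is ≥ 0.01, so fail to reject H₀.
The data do not give significant evidence of an association between weekly hours worked and job satisfaction score.

t = -1.300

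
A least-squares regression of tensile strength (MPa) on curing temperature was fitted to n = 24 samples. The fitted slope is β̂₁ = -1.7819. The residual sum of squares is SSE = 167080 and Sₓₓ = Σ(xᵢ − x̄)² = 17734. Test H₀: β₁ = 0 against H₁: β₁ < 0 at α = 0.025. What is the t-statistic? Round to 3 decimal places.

t = -2.723

MSE = SSE/(n − 2) = 167080/22 = 7594.55.
SE(β̂₁) = √(MSE/Sₓₓ) = √(7594.55/17734) = 0.654406.
t = -1.7819 / 0.654406 = -2.723.
df = n − 2 = 22.
One-sided p ≈ 0.0062, which is < 0.025, so reject H₀.
There is evidence that the true slope on curing temperature is negative.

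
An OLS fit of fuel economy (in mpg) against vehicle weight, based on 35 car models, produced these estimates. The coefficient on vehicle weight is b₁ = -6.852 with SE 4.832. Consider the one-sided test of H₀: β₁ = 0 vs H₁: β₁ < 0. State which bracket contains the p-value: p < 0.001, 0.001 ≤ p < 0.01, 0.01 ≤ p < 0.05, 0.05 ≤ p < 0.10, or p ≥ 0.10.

0.05 ≤ p < 0.10

t = -6.852 / 4.832 = -1.418.
df = n − 2 = 35 − 2 = 33.
One-sided p = P(T_{33} < t) ≈ 0.0828.
So 0.05 ≤ p < 0.10.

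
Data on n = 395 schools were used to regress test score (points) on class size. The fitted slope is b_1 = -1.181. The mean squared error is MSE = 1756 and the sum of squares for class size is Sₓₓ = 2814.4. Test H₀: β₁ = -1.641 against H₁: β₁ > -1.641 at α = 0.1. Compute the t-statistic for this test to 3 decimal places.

t = 0.582

SE(b_1) = √(MSE/Sₓₓ) = √(1756/2814.4) = 0.789895.
t = (-1.181 − (-1.641)) / 0.789895 = 0.582.
df = n − 2 = 393.
One-sided p ≈ 0.2803, which is ≥ 0.1, so fail to reject H₀.
The data do not give significant evidence that the true slope on class size exceeds -1.641 points per unit.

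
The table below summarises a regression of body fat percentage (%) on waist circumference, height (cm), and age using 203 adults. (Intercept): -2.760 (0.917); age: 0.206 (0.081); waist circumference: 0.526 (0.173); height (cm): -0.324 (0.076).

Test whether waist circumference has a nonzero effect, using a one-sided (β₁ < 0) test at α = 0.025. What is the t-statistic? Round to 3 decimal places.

t = 3.040

Read off: b = 0.526, SE = 0.173 for waist circumference.
H₀: β₁ = 0 vs H₁: β₁ < 0.
t = 0.526 / 0.173 = 3.040.
df = n − k − 1 = 203 − 3 − 1 = 199.
One-sided p ≈ 0.9987, which is ≥ 0.025, so fail to reject H₀.
The data do not give significant evidence that the true slope on waist circumference is negative, holding the other predictors fixed.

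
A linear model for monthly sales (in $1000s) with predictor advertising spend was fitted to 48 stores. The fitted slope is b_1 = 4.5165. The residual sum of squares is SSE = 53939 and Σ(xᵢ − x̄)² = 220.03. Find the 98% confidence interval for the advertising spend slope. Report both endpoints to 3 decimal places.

MSE = SSE/(n − 2) = 53939/46 = 1172.59.
SE(b_1) = √(MSE/Sₓₓ) = √(1172.59/220.03) = 2.30851.
df = n − 2 = 46.
t* = t_{0.01, 46} = 2.410188.
Margin = t* × SE = 2.410188 × 2.30851 = 5.56394.
CI: 4.5165 ± 5.56394 → (-1.047, 10.080).
With 98% confidence, each one-unit increase in advertising spend is associated with a change of between -1.047 and 10.080 $1000s in monthly sales.

(-1.047, 10.080)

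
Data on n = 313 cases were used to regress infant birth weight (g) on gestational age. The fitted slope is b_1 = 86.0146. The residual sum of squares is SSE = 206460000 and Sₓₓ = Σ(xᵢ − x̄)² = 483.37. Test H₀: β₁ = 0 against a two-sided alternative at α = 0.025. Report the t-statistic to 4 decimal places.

t = 2.3210

MSE = SSE/(n − 2) = 206460000/311 = 663859.
SE(b_1) = √(MSE/Sₓₓ) = √(663859/483.37) = 37.0594.
t = 86.0146 / 37.0594 = 2.3210.
df = n − 2 = 311.
Two-sided p ≈ 0.0209, which is < 0.025, so reject H₀.
There is evidence that gestational age is associated with infant birth weight.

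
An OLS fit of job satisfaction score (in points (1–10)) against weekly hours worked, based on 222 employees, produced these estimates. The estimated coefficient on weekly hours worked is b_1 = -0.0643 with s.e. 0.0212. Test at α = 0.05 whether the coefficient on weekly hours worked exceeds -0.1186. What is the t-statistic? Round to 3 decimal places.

t = 2.561

H₀: β₁ = -0.1186 vs H₁: β₁ > -0.1186.
t = (b_1 − β₁⁰)/SE = (-0.0643 − (-0.1186)) / 0.0212 = 2.561.
df = n − 2 = 222 − 2 = 220.
One-sided p ≈ 0.0055, which is < 0.05, so reject H₀.
There is evidence that the true slope on weekly hours worked exceeds -0.1186 points (1–10) per unit.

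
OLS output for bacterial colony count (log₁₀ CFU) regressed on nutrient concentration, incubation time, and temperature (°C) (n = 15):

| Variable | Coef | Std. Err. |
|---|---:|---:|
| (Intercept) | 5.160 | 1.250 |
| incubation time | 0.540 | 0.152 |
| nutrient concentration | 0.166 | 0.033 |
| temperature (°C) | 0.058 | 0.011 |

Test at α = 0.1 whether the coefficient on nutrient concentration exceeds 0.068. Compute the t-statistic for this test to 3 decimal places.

t = 2.970

Read off: b = 0.166, SE = 0.033 for nutrient concentration.
H₀: β₁ = 0.068 vs H₁: β₁ > 0.068.
t = (0.166 − 0.068) / 0.033 = 2.970.
df = n − k − 1 = 15 − 3 − 1 = 11.
One-sided p ≈ 0.0064, which is < 0.1, so reject H₀.
There is evidence that the true slope on nutrient concentration exceeds 0.068 log₁₀ CFU per unit, holding the other predictors fixed.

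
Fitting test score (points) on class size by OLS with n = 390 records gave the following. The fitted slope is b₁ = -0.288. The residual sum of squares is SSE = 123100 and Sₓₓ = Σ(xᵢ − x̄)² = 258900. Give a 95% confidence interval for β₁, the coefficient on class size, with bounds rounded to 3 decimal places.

(-0.357, -0.219)

MSE = SSE/(n − 2) = 123100/388 = 317.268.
SE(b₁) = √(MSE/Sₓₓ) = √(317.268/258900) = 0.0350064.
df = n − 2 = 388.
t* = t_{0.025, 388} = 1.966097.
Margin = t* × SE = 1.966097 × 0.0350064 = 0.06883.
CI: -0.288 ± 0.06883 → (-0.357, -0.219).
With 95% confidence, each one-unit increase in class size is associated with a change of between -0.357 and -0.219 points in test score.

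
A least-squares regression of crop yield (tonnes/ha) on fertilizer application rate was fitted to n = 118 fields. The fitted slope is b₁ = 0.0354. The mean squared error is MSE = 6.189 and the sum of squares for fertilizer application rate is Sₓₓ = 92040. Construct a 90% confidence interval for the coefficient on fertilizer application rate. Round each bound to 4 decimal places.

SE(b₁) = √(MSE/Sₓₓ) = √(6.189/92040) = 0.00820015.
df = n − 2 = 116.
t* = t_{0.05, 116} = 1.658096.
Margin = t* × SE = 1.658096 × 0.00820015 = 0.013597.
CI: 0.0354 ± 0.013597 → (0.0218, 0.0490).
With 90% confidence, each one-unit increase in fertilizer application rate is associated with a change of between 0.0218 and 0.0490 tonnes/ha in crop yield.

(0.0218, 0.0490)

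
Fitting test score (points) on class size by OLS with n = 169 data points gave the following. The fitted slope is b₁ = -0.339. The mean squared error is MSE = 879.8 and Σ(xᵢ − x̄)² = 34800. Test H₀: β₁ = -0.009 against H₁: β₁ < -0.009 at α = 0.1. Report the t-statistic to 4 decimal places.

SE(b₁) = √(MSE/Sₓₓ) = √(879.8/34800) = 0.159002.
t = (-0.339 − (-0.009)) / 0.159002 = -2.0754.
df = n − 2 = 167.
One-sided p ≈ 0.0197, which is < 0.1, so reject H₀.
There is evidence that the true slope on class size is below -0.009 points per unit.

t = -2.0754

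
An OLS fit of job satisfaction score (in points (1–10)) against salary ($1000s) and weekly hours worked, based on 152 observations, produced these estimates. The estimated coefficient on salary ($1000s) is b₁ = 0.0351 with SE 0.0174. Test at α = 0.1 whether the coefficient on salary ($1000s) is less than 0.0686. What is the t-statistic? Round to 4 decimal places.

t = -1.9253

H₀: β₁ = 0.0686 vs H₁: β₁ < 0.0686.
t = (b₁ − β₁⁰)/SE = (0.0351 − 0.0686) / 0.0174 = -1.9253.
df = n − k − 1 = 152 − 2 − 1 = 149.
One-sided p ≈ 0.0280, which is < 0.1, so reject H₀.
There is evidence that the true slope on salary ($1000s) is below 0.0686 points (1–10) per unit, holding the other predictors fixed.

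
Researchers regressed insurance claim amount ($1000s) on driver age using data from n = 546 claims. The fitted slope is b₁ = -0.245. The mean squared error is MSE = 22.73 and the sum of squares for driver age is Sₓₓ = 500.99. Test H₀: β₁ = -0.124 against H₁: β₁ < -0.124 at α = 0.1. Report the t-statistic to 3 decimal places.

t = -0.568

SE(b₁) = √(MSE/Sₓₓ) = √(22.73/500.99) = 0.213003.
t = (-0.245 − (-0.124)) / 0.213003 = -0.568.
df = n − 2 = 544.
One-sided p ≈ 0.2851, which is ≥ 0.1, so fail to reject H₀.
The data do not give significant evidence that the true slope on driver age is below -0.124 $1000s per unit.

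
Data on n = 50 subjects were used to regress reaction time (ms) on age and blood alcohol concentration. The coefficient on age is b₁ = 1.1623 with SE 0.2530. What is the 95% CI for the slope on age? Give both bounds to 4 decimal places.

df = n − k − 1 = 50 − 2 − 1 = 47.
t* = t_{0.025, 47} = 2.011741.
Margin = t* × SE = 2.011741 × 0.2530 = 0.508970.
CI: 1.1623 ± 0.508970 → (0.6533, 1.6713).
With 95% confidence, each one-unit increase in age is associated with a change of between 0.6533 and 1.6713 ms in reaction time, holding the other predictors fixed.

(0.6533, 1.6713)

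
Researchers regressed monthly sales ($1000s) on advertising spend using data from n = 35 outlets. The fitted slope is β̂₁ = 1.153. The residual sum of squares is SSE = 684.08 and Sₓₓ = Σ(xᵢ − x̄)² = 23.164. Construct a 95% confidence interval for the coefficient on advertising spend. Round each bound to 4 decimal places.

(-0.7716, 3.0776)

MSE = SSE/(n − 2) = 684.08/33 = 20.7297.
SE(β̂₁) = √(MSE/Sₓₓ) = √(20.7297/23.164) = 0.945997.
df = n − 2 = 33.
t* = t_{0.025, 33} = 2.034515.
Margin = t* × SE = 2.034515 × 0.945997 = 1.924645.
CI: 1.153 ± 1.924645 → (-0.7716, 3.0776).
With 95% confidence, each one-unit increase in advertising spend is associated with a change of between -0.7716 and 3.0776 $1000s in monthly sales.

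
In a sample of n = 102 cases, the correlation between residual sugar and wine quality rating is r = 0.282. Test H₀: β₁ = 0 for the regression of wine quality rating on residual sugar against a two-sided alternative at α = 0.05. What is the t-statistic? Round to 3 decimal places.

t = r·√(n − 2)/√(1 − r²) = 0.282·√100/√0.920476 = 2.939.
df = n − 2 = 100.
Two-sided p ≈ 0.0041, which is < 0.05, so reject H₀.
There is evidence of a linear association between residual sugar and wine quality rating.

t = 2.939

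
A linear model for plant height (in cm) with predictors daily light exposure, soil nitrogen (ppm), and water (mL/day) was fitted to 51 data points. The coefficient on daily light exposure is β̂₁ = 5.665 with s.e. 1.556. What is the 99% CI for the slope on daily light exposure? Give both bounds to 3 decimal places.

(1.488, 9.842)

df = n − k − 1 = 51 − 3 − 1 = 47.
t* = t_{0.005, 47} = 2.684556.
Margin = t* × SE = 2.684556 × 1.556 = 4.17717.
CI: 5.665 ± 4.17717 → (1.488, 9.842).
With 99% confidence, each one-unit increase in daily light exposure is associated with a change of between 1.488 and 9.842 cm in plant height, holding the other predictors fixed.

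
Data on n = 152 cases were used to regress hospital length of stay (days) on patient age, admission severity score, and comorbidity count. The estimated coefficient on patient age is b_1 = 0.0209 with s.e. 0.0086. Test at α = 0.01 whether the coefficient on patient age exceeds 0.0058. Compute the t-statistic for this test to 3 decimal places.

t = 1.756

H₀: β₁ = 0.0058 vs H₁: β₁ > 0.0058.
t = (b_1 − β₁⁰)/SE = (0.0209 − 0.0058) / 0.0086 = 1.756.
df = n − k − 1 = 152 − 3 − 1 = 148.
One-sided p ≈ 0.0406, which is ≥ 0.01, so fail to reject H₀.
The data do not give significant evidence that the true slope on patient age exceeds 0.0058 days per unit, holding the other predictors fixed.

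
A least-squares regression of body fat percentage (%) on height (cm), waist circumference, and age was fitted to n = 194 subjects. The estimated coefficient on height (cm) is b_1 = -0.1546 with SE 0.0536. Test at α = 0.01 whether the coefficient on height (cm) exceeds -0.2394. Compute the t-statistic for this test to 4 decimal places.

H₀: β₁ = -0.2394 vs H₁: β₁ > -0.2394.
t = (b_1 − β₁⁰)/SE = (-0.1546 − (-0.2394)) / 0.0536 = 1.5821.
df = n − k − 1 = 194 − 3 − 1 = 190.
One-sided p ≈ 0.0576, which is ≥ 0.01, so fail to reject H₀.
The data do not give significant evidence that the true slope on height (cm) exceeds -0.2394 % per unit, holding the other predictors fixed.

t = 1.5821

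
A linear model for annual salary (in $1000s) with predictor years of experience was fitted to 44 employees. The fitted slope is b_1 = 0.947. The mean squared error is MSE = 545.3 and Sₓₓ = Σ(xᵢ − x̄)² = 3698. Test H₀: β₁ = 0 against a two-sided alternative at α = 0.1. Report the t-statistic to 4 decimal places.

SE(b_1) = √(MSE/Sₓₓ) = √(545.3/3698) = 0.384003.
t = 0.947 / 0.384003 = 2.4661.
df = n − 2 = 42.
Two-sided p ≈ 0.0178, which is < 0.1, so reject H₀.
There is evidence that years of experience is associated with annual salary.

t = 2.4661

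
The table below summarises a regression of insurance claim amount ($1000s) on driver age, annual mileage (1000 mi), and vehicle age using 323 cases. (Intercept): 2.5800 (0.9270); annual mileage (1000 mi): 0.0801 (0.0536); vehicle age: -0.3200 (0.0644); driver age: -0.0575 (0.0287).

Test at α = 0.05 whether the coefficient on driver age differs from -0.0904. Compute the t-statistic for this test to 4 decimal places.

t = 1.1463

Read off: b = -0.0575, SE = 0.0287 for driver age.
H₀: β₁ = -0.0904 vs H₁: β₁ ≠ -0.0904.
t = (-0.0575 − (-0.0904)) / 0.0287 = 1.1463.
df = n − k − 1 = 323 − 3 − 1 = 319.
Two-sided p ≈ 0.2525, which is ≥ 0.05, so fail to reject H₀.
The data are consistent with a true slope of -0.0904 $1000s per unit of driver age, holding the other predictors fixed.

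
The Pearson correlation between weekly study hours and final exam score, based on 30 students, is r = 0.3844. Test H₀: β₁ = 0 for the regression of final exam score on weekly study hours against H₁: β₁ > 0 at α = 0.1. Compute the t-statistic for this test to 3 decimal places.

t = r·√(n − 2)/√(1 − r²) = 0.3844·√28/√0.852237 = 2.203.
df = n − 2 = 28.
One-sided p ≈ 0.0180, which is < 0.1, so reject H₀.
There is evidence of a linear association between weekly study hours and final exam score.

t = 2.203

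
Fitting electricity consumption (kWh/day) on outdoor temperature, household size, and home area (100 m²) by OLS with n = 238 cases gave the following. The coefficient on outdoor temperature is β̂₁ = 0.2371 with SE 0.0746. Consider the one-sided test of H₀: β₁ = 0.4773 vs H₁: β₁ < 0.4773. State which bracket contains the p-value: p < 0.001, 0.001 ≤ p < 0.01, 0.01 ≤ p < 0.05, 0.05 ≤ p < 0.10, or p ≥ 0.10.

p < 0.001

t = (0.2371 − 0.4773) / 0.0746 = -3.220.
df = n − k − 1 = 238 − 3 − 1 = 234.
One-sided p = P(T_{234} < t) ≈ 0.0007.
So p < 0.001.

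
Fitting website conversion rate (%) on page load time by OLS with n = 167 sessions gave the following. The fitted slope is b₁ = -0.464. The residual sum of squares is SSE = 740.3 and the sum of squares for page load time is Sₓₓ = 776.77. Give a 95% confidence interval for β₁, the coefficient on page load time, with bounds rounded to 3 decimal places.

(-0.614, -0.314)

MSE = SSE/(n − 2) = 740.3/165 = 4.48667.
SE(b₁) = √(MSE/Sₓₓ) = √(4.48667/776.77) = 0.0760004.
df = n − 2 = 165.
t* = t_{0.025, 165} = 1.974446.
Margin = t* × SE = 1.974446 × 0.0760004 = 0.15006.
CI: -0.464 ± 0.15006 → (-0.614, -0.314).
With 95% confidence, each one-unit increase in page load time is associated with a change of between -0.614 and -0.314 % in website conversion rate.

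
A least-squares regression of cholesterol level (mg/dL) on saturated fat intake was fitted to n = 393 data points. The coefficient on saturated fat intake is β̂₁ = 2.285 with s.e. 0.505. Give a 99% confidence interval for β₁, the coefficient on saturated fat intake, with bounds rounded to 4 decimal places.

(0.9778, 3.5922)

df = n − 2 = 393 − 2 = 391.
t* = t_{0.005, 391} = 2.588462.
Margin = t* × SE = 2.588462 × 0.505 = 1.307173.
CI: 2.285 ± 1.307173 → (0.9778, 3.5922).
With 99% confidence, each one-unit increase in saturated fat intake is associated with a change of between 0.9778 and 3.5922 mg/dL in cholesterol level.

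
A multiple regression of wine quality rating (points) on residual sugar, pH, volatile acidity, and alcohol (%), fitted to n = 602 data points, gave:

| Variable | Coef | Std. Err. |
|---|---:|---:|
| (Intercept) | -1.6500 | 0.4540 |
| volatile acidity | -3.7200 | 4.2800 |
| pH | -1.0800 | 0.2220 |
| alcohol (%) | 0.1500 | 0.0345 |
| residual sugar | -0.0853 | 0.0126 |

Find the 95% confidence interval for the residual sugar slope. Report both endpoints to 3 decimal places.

(-0.110, -0.061)

Read off: b = -0.0853, SE = 0.0126 for residual sugar.
df = n − k − 1 = 602 − 4 − 1 = 597.
t* = t_{0.025, 597} = 1.963946.
Margin = t* × SE = 1.963946 × 0.0126 = 0.02475.
CI: -0.0853 ± 0.02475 → (-0.110, -0.061).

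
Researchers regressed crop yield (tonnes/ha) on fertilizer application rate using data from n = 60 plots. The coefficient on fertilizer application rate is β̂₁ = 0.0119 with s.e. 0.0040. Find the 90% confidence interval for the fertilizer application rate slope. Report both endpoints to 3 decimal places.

(0.005, 0.019)

df = n − 2 = 60 − 2 = 58.
t* = t_{0.05, 58} = 1.671553.
Margin = t* × SE = 1.671553 × 0.0040 = 0.00669.
CI: 0.0119 ± 0.00669 → (0.005, 0.019).
With 90% confidence, each one-unit increase in fertilizer application rate is associated with a change of between 0.005 and 0.019 tonnes/ha in crop yield.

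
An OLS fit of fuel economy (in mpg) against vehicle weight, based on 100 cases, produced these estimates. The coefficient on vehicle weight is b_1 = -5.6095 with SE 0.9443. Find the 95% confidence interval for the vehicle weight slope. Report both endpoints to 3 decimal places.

(-7.483, -3.736)

df = n − 2 = 100 − 2 = 98.
t* = t_{0.025, 98} = 1.984467.
Margin = t* × SE = 1.984467 × 0.9443 = 1.87393.
CI: -5.6095 ± 1.87393 → (-7.483, -3.736).
With 95% confidence, each one-unit increase in vehicle weight is associated with a change of between -7.483 and -3.736 mpg in fuel economy.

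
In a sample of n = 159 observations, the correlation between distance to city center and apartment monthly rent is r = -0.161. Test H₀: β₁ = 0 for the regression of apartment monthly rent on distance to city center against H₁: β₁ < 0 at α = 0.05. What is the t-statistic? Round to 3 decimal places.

t = -2.044

t = r·√(n − 2)/√(1 − r²) = -0.161·√157/√0.974079 = -2.044.
df = n − 2 = 157.
One-sided p ≈ 0.0213, which is < 0.05, so reject H₀.
There is evidence of a linear association between distance to city center and apartment monthly rent.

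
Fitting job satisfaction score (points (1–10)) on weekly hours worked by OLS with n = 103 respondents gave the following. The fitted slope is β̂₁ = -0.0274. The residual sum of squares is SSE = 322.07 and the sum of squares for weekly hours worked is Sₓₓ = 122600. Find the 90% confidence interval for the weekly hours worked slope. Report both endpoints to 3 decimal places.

(-0.036, -0.019)

MSE = SSE/(n − 2) = 322.07/101 = 3.18881.
SE(β̂₁) = √(MSE/Sₓₓ) = √(3.18881/122600) = 0.00509999.
df = n − 2 = 101.
t* = t_{0.05, 101} = 1.660081.
Margin = t* × SE = 1.660081 × 0.00509999 = 0.00847.
CI: -0.0274 ± 0.00847 → (-0.036, -0.019).
With 90% confidence, each one-unit increase in weekly hours worked is associated with a change of between -0.036 and -0.019 points (1–10) in job satisfaction score.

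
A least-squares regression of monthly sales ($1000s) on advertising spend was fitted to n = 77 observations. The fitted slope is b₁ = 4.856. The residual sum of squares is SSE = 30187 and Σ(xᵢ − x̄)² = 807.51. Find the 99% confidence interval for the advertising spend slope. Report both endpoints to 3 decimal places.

(2.990, 6.722)

MSE = SSE/(n − 2) = 30187/75 = 402.493.
SE(b₁) = √(MSE/Sₓₓ) = √(402.493/807.51) = 0.706001.
df = n − 2 = 75.
t* = t_{0.005, 75} = 2.642983.
Margin = t* × SE = 2.642983 × 0.706001 = 1.86595.
CI: 4.856 ± 1.86595 → (2.990, 6.722).
With 99% confidence, each one-unit increase in advertising spend is associated with a change of between 2.990 and 6.722 $1000s in monthly sales.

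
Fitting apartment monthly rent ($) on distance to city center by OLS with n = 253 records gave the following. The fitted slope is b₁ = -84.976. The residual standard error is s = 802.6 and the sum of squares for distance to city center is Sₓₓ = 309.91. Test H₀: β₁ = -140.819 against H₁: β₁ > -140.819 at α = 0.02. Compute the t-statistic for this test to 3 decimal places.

SE(b₁) = s/√Sₓₓ = 802.6/√309.91 = 45.5912.
t = (-84.976 − (-140.819)) / 45.5912 = 1.225.
df = n − 2 = 251.
One-sided p ≈ 0.1109, which is ≥ 0.02, so fail to reject H₀.
The data do not give significant evidence that the true slope on distance to city center exceeds -140.819 $ per unit.

t = 1.225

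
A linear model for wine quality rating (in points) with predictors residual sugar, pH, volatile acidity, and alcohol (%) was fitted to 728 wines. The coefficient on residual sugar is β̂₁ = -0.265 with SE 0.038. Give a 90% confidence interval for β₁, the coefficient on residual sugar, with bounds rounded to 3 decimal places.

(-0.328, -0.202)

df = n − k − 1 = 728 − 4 − 1 = 723.
t* = t_{0.05, 723} = 1.646964.
Margin = t* × SE = 1.646964 × 0.038 = 0.06258.
CI: -0.265 ± 0.06258 → (-0.328, -0.202).
With 90% confidence, each one-unit increase in residual sugar is associated with a change of between -0.328 and -0.202 points in wine quality rating, holding the other predictors fixed.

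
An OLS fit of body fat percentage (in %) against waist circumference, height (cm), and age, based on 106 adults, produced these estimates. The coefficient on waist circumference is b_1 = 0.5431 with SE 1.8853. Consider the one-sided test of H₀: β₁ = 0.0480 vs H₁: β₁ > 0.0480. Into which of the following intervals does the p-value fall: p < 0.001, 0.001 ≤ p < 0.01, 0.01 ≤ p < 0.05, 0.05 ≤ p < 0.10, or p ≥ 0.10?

p ≥ 0.10

t = (0.5431 − 0.0480) / 1.8853 = 0.263.
df = n − k − 1 = 106 − 3 − 1 = 102.
One-sided p = P(T_{102} > t) ≈ 0.3967.
So p ≥ 0.10.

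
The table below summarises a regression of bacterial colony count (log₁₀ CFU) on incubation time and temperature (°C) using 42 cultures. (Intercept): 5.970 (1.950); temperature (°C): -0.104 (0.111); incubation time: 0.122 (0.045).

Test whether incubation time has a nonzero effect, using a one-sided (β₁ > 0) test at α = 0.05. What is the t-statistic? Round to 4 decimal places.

t = 2.7111

Read off: b = 0.122, SE = 0.045 for incubation time.
H₀: β₁ = 0 vs H₁: β₁ > 0.
t = 0.122 / 0.045 = 2.7111.
df = n − k − 1 = 42 − 2 − 1 = 39.
One-sided p ≈ 0.0050, which is < 0.05, so reject H₀.
There is evidence that the true slope on incubation time is positive, holding the other predictors fixed.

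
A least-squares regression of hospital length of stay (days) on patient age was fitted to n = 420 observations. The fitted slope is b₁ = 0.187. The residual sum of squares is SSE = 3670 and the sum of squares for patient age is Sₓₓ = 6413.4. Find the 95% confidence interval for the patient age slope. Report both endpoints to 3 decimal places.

(0.114, 0.260)

MSE = SSE/(n − 2) = 3670/418 = 8.7799.
SE(b₁) = √(MSE/Sₓₓ) = √(8.7799/6413.4) = 0.0369999.
df = n − 2 = 418.
t* = t_{0.025, 418} = 1.965655.
Margin = t* × SE = 1.965655 × 0.0369999 = 0.07273.
CI: 0.187 ± 0.07273 → (0.114, 0.260).
With 95% confidence, each one-unit increase in patient age is associated with a change of between 0.114 and 0.260 days in hospital length of stay.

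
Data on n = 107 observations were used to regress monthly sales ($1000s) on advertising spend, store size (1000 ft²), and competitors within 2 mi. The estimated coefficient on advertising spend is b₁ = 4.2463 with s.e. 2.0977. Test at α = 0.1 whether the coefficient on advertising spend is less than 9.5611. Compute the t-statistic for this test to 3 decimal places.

t = -2.534

H₀: β₁ = 9.5611 vs H₁: β₁ < 9.5611.
t = (b₁ − β₁⁰)/SE = (4.2463 − 9.5611) / 2.0977 = -2.534.
df = n − k − 1 = 107 − 3 − 1 = 103.
One-sided p ≈ 0.0064, which is < 0.1, so reject H₀.
There is evidence that the true slope on advertising spend is below 9.5611 $1000s per unit, holding the other predictors fixed.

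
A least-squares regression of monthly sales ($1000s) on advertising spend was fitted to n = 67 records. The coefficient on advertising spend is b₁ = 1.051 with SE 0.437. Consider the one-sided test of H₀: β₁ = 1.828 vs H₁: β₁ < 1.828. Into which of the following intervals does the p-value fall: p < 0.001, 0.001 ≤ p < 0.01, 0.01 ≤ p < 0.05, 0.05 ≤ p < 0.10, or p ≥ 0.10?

0.01 ≤ p < 0.05

t = (1.051 − 1.828) / 0.437 = -1.778.
df = n − 2 = 67 − 2 = 65.
One-sided p = P(T_{65} < t) ≈ 0.0400.
So 0.01 ≤ p < 0.05.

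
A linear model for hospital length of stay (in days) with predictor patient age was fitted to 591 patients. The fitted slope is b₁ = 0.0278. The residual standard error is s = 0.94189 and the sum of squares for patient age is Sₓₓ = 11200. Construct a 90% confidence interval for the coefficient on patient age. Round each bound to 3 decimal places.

SE(b₁) = s/√Sₓₓ = 0.94189/√11200 = 0.00890002.
df = n − 2 = 589.
t* = t_{0.05, 589} = 1.647445.
Margin = t* × SE = 1.647445 × 0.00890002 = 0.01466.
CI: 0.0278 ± 0.01466 → (0.013, 0.042).
With 90% confidence, each one-unit increase in patient age is associated with a change of between 0.013 and 0.042 days in hospital length of stay.

(0.013, 0.042)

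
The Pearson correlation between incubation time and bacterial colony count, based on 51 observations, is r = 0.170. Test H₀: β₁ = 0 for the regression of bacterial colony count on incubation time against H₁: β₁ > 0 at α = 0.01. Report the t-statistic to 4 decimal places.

t = r·√(n − 2)/√(1 − r²) = 0.170·√49/√0.9711 = 1.2076.
df = n − 2 = 49.
One-sided p ≈ 0.1165, which is ≥ 0.01, so fail to reject H₀.
The data do not give significant evidence of a linear association between incubation time and bacterial colony count.

t = 1.2076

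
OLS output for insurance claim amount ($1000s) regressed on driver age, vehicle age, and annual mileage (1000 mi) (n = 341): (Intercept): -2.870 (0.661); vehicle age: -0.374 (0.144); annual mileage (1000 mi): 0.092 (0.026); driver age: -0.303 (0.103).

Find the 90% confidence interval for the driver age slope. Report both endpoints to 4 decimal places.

Read off: b = -0.303, SE = 0.103 for driver age.
df = n − k − 1 = 341 − 3 − 1 = 337.
t* = t_{0.05, 337} = 1.649388.
Margin = t* × SE = 1.649388 × 0.103 = 0.169887.
CI: -0.303 ± 0.169887 → (-0.4729, -0.1331).

(-0.4729, -0.1331)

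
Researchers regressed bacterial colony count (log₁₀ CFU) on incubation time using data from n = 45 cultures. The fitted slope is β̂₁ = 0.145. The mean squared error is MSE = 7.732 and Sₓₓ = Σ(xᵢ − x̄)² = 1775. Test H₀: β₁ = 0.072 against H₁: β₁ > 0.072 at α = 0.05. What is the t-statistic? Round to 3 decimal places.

SE(β̂₁) = √(MSE/Sₓₓ) = √(7.732/1775) = 0.0660004.
t = (0.145 − 0.072) / 0.0660004 = 1.106.
df = n − 2 = 43.
One-sided p ≈ 0.1374, which is ≥ 0.05, so fail to reject H₀.
The data do not give significant evidence that the true slope on incubation time exceeds 0.072 log₁₀ CFU per unit.

t = 1.106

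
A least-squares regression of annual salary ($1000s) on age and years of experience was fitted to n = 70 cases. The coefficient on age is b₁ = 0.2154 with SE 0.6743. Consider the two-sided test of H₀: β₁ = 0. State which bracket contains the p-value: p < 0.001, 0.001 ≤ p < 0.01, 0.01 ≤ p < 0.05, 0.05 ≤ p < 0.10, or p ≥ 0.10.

p ≥ 0.10

t = 0.2154 / 0.6743 = 0.319.
df = n − k − 1 = 70 − 2 − 1 = 67.
Two-sided p = 2·P(T_{67} > |t|) ≈ 0.7504.
So p ≥ 0.10.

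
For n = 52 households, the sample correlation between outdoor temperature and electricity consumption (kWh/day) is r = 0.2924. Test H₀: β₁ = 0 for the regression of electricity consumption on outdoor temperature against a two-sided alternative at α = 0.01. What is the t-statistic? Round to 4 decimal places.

t = 2.1621

t = r·√(n − 2)/√(1 − r²) = 0.2924·√50/√0.914502 = 2.1621.
df = n − 2 = 50.
Two-sided p ≈ 0.0354, which is ≥ 0.01, so fail to reject H₀.
The data do not give significant evidence of a linear association between outdoor temperature and electricity consumption.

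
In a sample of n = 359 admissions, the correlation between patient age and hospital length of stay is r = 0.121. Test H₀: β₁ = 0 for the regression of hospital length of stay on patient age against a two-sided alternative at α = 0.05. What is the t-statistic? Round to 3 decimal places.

t = 2.303

t = r·√(n − 2)/√(1 − r²) = 0.121·√357/√0.985359 = 2.303.
df = n − 2 = 357.
Two-sided p ≈ 0.0218, which is < 0.05, so reject H₀.
There is evidence of a linear association between patient age and hospital length of stay.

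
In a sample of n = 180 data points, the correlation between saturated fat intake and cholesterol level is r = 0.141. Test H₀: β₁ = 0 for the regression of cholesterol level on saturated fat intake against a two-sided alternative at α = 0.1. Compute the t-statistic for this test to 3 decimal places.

t = 1.900

t = r·√(n − 2)/√(1 − r²) = 0.141·√178/√0.980119 = 1.900.
df = n − 2 = 178.
Two-sided p ≈ 0.0590, which is < 0.1, so reject H₀.
There is evidence of a linear association between saturated fat intake and cholesterol level.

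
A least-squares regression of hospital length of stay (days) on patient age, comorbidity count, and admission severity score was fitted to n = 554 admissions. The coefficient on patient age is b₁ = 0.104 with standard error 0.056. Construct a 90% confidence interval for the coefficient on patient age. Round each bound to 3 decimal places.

df = n − k − 1 = 554 − 3 − 1 = 550.
t* = t_{0.05, 550} = 1.647629.
Margin = t* × SE = 1.647629 × 0.056 = 0.09227.
CI: 0.104 ± 0.09227 → (0.012, 0.196).
With 90% confidence, each one-unit increase in patient age is associated with a change of between 0.012 and 0.196 days in hospital length of stay, holding the other predictors fixed.

(0.012, 0.196)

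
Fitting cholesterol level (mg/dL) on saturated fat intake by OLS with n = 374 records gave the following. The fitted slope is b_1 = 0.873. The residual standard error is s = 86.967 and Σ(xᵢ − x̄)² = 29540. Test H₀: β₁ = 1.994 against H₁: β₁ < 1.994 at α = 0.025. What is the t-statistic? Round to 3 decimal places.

SE(b_1) = s/√Sₓₓ = 86.967/√29540 = 0.505999.
t = (0.873 − 1.994) / 0.505999 = -2.215.
df = n − 2 = 372.
One-sided p ≈ 0.0137, which is < 0.025, so reject H₀.
There is evidence that the true slope on saturated fat intake is below 1.994 mg/dL per unit.

t = -2.215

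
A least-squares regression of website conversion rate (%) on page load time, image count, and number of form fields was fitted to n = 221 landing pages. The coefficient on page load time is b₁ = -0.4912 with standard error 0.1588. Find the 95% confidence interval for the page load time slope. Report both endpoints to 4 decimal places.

(-0.8042, -0.1782)

df = n − k − 1 = 221 − 3 − 1 = 217.
t* = t_{0.025, 217} = 1.970956.
Margin = t* × SE = 1.970956 × 0.1588 = 0.312988.
CI: -0.4912 ± 0.312988 → (-0.8042, -0.1782).
With 95% confidence, each one-unit increase in page load time is associated with a change of between -0.8042 and -0.1782 % in website conversion rate, holding the other predictors fixed.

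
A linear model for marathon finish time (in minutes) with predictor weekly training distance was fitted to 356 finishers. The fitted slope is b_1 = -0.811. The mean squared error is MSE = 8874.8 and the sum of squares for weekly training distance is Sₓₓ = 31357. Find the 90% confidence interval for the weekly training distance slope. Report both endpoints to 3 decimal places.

SE(b_1) = √(MSE/Sₓₓ) = √(8874.8/31357) = 0.532.
df = n − 2 = 354.
t* = t_{0.05, 354} = 1.649169.
Margin = t* × SE = 1.649169 × 0.532 = 0.87736.
CI: -0.811 ± 0.87736 → (-1.688, 0.066).
With 90% confidence, each one-unit increase in weekly training distance is associated with a change of between -1.688 and 0.066 minutes in marathon finish time.

(-1.688, 0.066)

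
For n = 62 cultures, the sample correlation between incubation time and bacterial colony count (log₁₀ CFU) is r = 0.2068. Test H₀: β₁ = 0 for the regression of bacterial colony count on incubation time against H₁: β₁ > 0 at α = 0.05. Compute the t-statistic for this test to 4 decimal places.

t = 1.6373

t = r·√(n − 2)/√(1 − r²) = 0.2068·√60/√0.957234 = 1.6373.
df = n − 2 = 60.
One-sided p ≈ 0.0534, which is ≥ 0.05, so fail to reject H₀.
The data do not give significant evidence of a linear association between incubation time and bacterial colony count.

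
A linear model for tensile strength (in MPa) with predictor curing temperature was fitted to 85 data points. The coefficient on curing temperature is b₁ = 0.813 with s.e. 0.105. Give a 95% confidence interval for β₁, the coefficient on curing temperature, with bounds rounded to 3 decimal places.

df = n − 2 = 85 − 2 = 83.
t* = t_{0.025, 83} = 1.98896.
Margin = t* × SE = 1.98896 × 0.105 = 0.20884.
CI: 0.813 ± 0.20884 → (0.604, 1.022).
With 95% confidence, each one-unit increase in curing temperature is associated with a change of between 0.604 and 1.022 MPa in tensile strength.

(0.604, 1.022)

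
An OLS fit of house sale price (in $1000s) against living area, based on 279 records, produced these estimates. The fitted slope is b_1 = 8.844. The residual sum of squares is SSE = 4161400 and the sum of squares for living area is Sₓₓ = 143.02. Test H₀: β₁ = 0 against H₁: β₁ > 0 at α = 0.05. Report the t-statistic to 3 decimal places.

MSE = SSE/(n − 2) = 4161400/277 = 15023.1.
SE(b_1) = √(MSE/Sₓₓ) = √(15023.1/143.02) = 10.249.
t = 8.844 / 10.249 = 0.863.
df = n − 2 = 277.
One-sided p ≈ 0.1945, which is ≥ 0.05, so fail to reject H₀.
The data do not give significant evidence that the true slope on living area is positive.

t = 0.863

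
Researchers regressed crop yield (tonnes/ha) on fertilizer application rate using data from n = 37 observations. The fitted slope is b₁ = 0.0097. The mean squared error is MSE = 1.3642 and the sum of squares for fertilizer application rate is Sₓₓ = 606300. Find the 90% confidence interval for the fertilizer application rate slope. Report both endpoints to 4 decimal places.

(0.0072, 0.0122)

SE(b₁) = √(MSE/Sₓₓ) = √(1.3642/606300) = 0.00150001.
df = n − 2 = 35.
t* = t_{0.05, 35} = 1.689572.
Margin = t* × SE = 1.689572 × 0.00150001 = 0.002534.
CI: 0.0097 ± 0.002534 → (0.0072, 0.0122).
With 90% confidence, each one-unit increase in fertilizer application rate is associated with a change of between 0.0072 and 0.0122 tonnes/ha in crop yield.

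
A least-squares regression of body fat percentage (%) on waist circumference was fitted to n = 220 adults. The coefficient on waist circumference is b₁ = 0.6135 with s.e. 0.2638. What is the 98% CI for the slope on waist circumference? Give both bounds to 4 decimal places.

df = n − 2 = 220 − 2 = 218.
t* = t_{0.01, 218} = 2.343575.
Margin = t* × SE = 2.343575 × 0.2638 = 0.618235.
CI: 0.6135 ± 0.618235 → (-0.0047, 1.2317).
With 98% confidence, each one-unit increase in waist circumference is associated with a change of between -0.0047 and 1.2317 % in body fat percentage.

(-0.0047, 1.2317)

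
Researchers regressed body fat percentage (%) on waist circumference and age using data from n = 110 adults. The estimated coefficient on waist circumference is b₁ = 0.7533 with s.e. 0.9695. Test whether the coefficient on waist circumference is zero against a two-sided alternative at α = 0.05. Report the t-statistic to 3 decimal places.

t = 0.777

H₀: β₁ = 0 vs H₁: β₁ ≠ 0.
t = (b₁ − β₁⁰)/SE = 0.7533 / 0.9695 = 0.777.
df = n − k − 1 = 110 − 2 − 1 = 107.
Two-sided p ≈ 0.4389, which is ≥ 0.05, so fail to reject H₀.
The data do not give significant evidence of an association between waist circumference and body fat percentage, after adjusting for the other predictors.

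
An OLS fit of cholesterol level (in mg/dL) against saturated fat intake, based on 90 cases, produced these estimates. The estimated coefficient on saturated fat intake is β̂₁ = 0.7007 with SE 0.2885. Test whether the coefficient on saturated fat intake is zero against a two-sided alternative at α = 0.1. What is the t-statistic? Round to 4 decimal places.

H₀: β₁ = 0 vs H₁: β₁ ≠ 0.
t = (β̂₁ − β₁⁰)/SE = 0.7007 / 0.2885 = 2.4288.
df = n − 2 = 90 − 2 = 88.
Two-sided p ≈ 0.0172, which is < 0.1, so reject H₀.
There is evidence that saturated fat intake is associated with cholesterol level.

t = 2.4288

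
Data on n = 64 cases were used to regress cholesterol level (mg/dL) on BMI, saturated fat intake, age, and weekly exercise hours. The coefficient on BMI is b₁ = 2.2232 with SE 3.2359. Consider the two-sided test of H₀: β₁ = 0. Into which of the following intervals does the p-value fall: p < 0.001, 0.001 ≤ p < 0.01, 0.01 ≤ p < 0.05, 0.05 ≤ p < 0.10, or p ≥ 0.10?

p ≥ 0.10

t = 2.2232 / 3.2359 = 0.687.
df = n − k − 1 = 64 − 4 − 1 = 59.
Two-sided p = 2·P(T_{59} > |t|) ≈ 0.4947.
So p ≥ 0.10.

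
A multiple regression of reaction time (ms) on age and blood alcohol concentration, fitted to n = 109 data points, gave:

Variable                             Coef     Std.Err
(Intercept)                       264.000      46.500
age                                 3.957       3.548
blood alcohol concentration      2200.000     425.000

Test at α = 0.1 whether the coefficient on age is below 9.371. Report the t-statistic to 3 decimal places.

Read off: b = 3.957, SE = 3.548 for age.
H₀: β₁ = 9.371 vs H₁: β₁ < 9.371.
t = (3.957 − 9.371) / 3.548 = -1.526.
df = n − k − 1 = 109 − 2 − 1 = 106.
One-sided p ≈ 0.0650, which is < 0.1, so reject H₀.
There is evidence that the true slope on age is below 9.371 ms per unit, holding the other predictors fixed.

t = -1.526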